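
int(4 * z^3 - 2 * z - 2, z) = z^4 - z^2 - 2*z + C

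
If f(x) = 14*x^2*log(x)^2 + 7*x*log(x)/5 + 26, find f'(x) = 28*x*log(x)^2 + 28*x*log(x) + 7*log(x)/5 + 7/5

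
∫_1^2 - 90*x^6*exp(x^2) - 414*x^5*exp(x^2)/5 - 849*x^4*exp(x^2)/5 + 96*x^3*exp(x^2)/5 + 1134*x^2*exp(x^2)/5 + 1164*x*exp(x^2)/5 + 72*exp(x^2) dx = -1344*exp(4) - 648*E/5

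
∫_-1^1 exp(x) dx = E - exp(-1)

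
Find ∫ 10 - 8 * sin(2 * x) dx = 10*x + 4*cos(2*x) + C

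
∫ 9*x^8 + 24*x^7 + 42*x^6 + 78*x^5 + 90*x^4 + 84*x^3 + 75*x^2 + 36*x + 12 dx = x^9 + 3*x^8 + 6*x^7 + 13*x^6 + 18*x^5 + 21*x^4 + 25*x^3 + 18*x^2 + 12*x + C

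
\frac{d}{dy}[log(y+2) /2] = 1/(2*y + 4)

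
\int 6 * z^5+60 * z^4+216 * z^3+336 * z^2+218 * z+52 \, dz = z^6 + 12*z^5 + 54*z^4 + 112*z^3 + 109*z^2 + 52*z + C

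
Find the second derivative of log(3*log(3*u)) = (-log(u) - log(3) - 1)/(u^2*log(u)^2 + 2*u^2*log(3)*log(u) + u^2*log(3)^2)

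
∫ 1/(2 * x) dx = log(x)/2 + C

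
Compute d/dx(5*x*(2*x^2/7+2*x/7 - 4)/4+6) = 15*x^2/14 + 5*x/7 - 5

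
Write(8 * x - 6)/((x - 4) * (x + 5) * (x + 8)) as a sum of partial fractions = -35/(18*(x + 8)) + 46/(27*(x + 5)) + 13/(54*(x - 4))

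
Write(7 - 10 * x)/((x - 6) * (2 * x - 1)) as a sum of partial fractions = -4/(11*(2*x - 1)) - 53/(11*(x - 6))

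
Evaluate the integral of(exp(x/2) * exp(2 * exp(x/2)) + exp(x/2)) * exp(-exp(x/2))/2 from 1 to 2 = -exp(exp(1/2)) - exp(-E) + exp(-exp(1/2)) + exp(E)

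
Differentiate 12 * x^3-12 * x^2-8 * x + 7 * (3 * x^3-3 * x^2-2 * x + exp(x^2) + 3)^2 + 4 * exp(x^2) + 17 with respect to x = 378*x^5 + 84*x^4*exp(x^2) - 630*x^4 - 84*x^3*exp(x^2) - 84*x^3 + 70*x^2*exp(x^2) + 666*x^2 + 28*x*exp(2*x^2) + 8*x*exp(x^2) - 220*x - 28*exp(x^2) - 92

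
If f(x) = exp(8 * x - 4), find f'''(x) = 512*exp(8*x - 4)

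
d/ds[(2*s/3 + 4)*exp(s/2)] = s*exp(s/2)/3 + 8*exp(s/2)/3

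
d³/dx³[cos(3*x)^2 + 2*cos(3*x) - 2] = 54*sin(3*x) + 108*sin(6*x)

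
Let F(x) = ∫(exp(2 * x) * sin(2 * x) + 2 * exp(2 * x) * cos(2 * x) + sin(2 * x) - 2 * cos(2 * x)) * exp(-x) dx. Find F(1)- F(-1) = 0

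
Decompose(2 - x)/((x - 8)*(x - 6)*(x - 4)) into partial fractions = -1/(4*(x - 4)) + 1/(x - 6) - 3/(4*(x - 8))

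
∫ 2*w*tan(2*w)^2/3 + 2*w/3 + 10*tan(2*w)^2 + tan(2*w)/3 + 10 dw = (w/3 + 5)*tan(2*w) + C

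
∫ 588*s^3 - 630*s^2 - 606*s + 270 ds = 147*s^4 - 210*s^3 - 303*s^2 + 270*s + C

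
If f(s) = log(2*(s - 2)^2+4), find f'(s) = (2*s - 4)/(s^2 - 4*s + 6)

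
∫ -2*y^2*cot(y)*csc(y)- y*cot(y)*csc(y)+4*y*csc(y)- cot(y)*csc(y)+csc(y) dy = (2*y^2 + y + 1)*csc(y) + C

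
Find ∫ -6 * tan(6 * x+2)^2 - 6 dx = -tan(6*x + 2) + C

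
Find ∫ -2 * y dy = -y^2 + C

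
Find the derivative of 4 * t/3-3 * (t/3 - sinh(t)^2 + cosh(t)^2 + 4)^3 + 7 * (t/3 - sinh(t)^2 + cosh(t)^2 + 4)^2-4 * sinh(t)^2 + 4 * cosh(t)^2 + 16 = -t^2/3 - 76*t/9 - 151/3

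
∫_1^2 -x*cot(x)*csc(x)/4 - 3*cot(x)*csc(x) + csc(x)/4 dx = -13*csc(1)/4 + 7*csc(2)/2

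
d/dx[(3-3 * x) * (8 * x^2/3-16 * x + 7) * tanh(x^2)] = -16*x^4/cosh(x^2)^2 + 112*x^3/cosh(x^2)^2 - 24*x^2*tanh(x^2) - 138*x^2/cosh(x^2)^2 + 112*x*tanh(x^2) + 42*x/cosh(x^2)^2 - 69*tanh(x^2)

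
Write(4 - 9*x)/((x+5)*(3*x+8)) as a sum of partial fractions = 12/(3*x + 8) - 7/(x + 5)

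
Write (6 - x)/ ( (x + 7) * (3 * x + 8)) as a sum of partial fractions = 2/(3*x + 8) - 1/(x + 7)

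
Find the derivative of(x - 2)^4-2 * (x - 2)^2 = 4*x^3 - 24*x^2 + 44*x - 24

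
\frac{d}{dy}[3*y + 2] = 3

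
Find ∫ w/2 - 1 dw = w^2/4 - w + C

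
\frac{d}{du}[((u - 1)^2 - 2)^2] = 4*u^3 - 12*u^2 + 4*u + 4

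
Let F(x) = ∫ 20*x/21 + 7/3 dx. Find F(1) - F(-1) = 14/3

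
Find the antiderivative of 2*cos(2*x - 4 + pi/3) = sin(2*x - 4 + pi/3) + C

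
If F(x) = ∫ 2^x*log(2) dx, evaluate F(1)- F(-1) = 3/2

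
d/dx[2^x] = 2^x*log(2)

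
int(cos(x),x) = sin(x) + C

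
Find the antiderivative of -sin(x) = cos(x) + C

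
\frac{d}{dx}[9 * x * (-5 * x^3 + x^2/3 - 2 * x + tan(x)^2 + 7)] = -180*x^3 + 9*x^2 + 18*x*sin(x)/cos(x)^3 - 36*x + 54 + 9/cos(x)^2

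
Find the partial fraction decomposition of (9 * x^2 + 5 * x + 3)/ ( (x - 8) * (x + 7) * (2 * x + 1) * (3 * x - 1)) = -153/(2530*(3*x - 1)) + 22/(1105*(2*x + 1)) - 409/(4290*(x + 7)) + 619/(5865*(x - 8))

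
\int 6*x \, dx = 3*x^2 + C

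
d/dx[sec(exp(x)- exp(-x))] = (exp(2*x)*tan(exp(x) - exp(-x))*sec(exp(x) - exp(-x)) + tan(exp(x) - exp(-x))*sec(exp(x) - exp(-x)))*exp(-x)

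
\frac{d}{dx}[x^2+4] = 2*x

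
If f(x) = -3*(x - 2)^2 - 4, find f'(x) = 12 - 6*x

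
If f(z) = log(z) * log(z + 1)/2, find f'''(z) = (2*z^3*log(z) + 2*z^3*log(z + 1) - 6*z^3 + 6*z^2*log(z + 1) - 9*z^2 + 6*z*log(z + 1) - 3*z + 2*log(z + 1))/(2*z^6 + 6*z^5 + 6*z^4 + 2*z^3)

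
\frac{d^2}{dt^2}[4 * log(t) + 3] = -4/t^2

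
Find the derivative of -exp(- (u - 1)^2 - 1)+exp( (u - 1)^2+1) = (2*u*exp(2*u^2 - 4*u + 4) + 2*u - 2*exp(2*u^2 - 4*u + 4) - 2)*exp(-u^2 + 2*u - 2)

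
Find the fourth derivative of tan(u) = 24*tan(u)^5 + 40*tan(u)^3 + 16*tan(u)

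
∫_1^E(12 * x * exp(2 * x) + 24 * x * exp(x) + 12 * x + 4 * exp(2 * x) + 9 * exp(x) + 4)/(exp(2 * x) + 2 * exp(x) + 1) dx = -10 - E/(1 + E) + exp(E)/(1 + exp(E)) + 4*E + 6*exp(2)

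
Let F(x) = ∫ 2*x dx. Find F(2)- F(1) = 3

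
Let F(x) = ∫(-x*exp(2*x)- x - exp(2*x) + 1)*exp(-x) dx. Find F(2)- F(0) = -2*exp(2) + 2*exp(-2)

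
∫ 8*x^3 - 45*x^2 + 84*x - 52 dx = 2*x^4 - 15*x^3 + 42*x^2 - 52*x + C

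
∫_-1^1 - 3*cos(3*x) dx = -2*sin(3)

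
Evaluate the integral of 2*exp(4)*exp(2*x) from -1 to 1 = -exp(2) + exp(6)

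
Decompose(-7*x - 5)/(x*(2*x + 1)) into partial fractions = 3/(2*x + 1) - 5/x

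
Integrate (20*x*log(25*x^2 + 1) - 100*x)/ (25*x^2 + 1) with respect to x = (log(25*x^2 + 1) - 10)*log(25*x^2 + 1)/5 + C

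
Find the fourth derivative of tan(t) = 24*tan(t)^5 + 40*tan(t)^3 + 16*tan(t)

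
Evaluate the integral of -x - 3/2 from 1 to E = -3*E/2 - exp(2)/2 + 2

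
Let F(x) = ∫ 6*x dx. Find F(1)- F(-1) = 0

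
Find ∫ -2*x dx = -x^2 + C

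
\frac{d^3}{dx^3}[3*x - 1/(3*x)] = 2/x^4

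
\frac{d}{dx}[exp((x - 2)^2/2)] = x*exp(x^2/2 - 2*x + 2) - 2*exp(x^2/2 - 2*x + 2)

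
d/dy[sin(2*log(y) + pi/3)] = 2*cos(2*log(y) + pi/3)/y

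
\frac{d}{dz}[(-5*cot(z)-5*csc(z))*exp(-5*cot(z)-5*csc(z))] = 5*(cos(z) + 1 - 5*cos(z)^2/sin(z) - 10*cos(z)/sin(z) - 5/sin(z))*exp(-5*cot(z) - 5*csc(z))/sin(z)^2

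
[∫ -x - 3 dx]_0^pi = -20 + (4 - pi)*(pi/2 + 5)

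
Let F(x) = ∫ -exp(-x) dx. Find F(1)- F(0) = -1 + exp(-1)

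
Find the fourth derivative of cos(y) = cos(y)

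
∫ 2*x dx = x^2 + C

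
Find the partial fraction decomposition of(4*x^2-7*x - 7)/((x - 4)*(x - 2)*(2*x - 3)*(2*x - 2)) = -34/(5*(2*x - 3)) + 5/(3*(x - 1)) + 5/(4*(x - 2)) + 29/(60*(x - 4))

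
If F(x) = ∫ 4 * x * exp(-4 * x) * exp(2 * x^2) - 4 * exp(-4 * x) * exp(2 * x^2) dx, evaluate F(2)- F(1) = 1 - exp(-2)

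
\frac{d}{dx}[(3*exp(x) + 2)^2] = 18*exp(2*x) + 12*exp(x)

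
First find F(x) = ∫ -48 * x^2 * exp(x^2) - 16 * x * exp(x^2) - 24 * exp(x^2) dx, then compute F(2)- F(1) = -56*exp(4) + 32*E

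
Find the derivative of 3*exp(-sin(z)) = -3*exp(-sin(z))*cos(z)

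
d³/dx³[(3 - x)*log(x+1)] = (x + 9)/(x^3 + 3*x^2 + 3*x + 1)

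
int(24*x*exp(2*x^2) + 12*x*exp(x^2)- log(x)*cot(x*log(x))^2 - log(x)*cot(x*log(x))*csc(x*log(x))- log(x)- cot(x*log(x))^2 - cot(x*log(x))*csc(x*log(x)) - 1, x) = 6*exp(2*x^2) + 6*exp(x^2) + cot(x*log(x)) + csc(x*log(x)) + C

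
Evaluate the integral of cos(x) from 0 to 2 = sin(2)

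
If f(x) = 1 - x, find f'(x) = -1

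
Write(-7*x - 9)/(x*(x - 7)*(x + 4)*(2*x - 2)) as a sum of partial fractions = -19/(440*(x + 4)) + 4/(15*(x - 1)) - 29/(462*(x - 7)) - 9/(56*x)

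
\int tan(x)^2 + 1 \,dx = tan(x) + C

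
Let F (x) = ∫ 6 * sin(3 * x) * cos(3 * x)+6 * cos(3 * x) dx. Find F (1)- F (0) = -1 + (sin(3) + 1)^2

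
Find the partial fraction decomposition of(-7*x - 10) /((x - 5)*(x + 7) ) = -13/(4*(x + 7)) - 15/(4*(x - 5))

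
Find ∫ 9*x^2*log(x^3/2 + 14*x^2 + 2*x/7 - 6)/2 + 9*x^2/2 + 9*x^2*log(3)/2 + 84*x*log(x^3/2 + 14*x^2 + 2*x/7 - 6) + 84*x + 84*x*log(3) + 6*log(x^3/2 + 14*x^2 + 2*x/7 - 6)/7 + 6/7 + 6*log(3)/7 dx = 3*(7*x^3 + 196*x^2 + 4*x - 84)*log(3*x^3/2 + 42*x^2 + 6*x/7 - 18)/14 + C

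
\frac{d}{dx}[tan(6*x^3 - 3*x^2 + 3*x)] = 18*x^2*tan(6*x^3 - 3*x^2 + 3*x)^2 + 18*x^2 - 6*x*tan(6*x^3 - 3*x^2 + 3*x)^2 - 6*x + 3*tan(6*x^3 - 3*x^2 + 3*x)^2 + 3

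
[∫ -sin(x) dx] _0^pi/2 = -1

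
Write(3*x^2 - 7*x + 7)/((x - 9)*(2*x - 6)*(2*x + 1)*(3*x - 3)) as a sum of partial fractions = -5/(133*(2*x + 1)) + 1/(96*(x - 1)) - 13/(504*(x - 3)) + 187/(5472*(x - 9))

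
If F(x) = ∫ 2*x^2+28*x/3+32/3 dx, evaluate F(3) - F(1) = 76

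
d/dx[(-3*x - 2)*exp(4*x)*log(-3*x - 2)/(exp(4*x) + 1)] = (-12*x*exp(4*x)*log(-3*x - 2) - 3*exp(8*x)*log(-3*x - 2) - 3*exp(8*x) - 11*exp(4*x)*log(-3*x - 2) - 3*exp(4*x))/(exp(8*x) + 2*exp(4*x) + 1)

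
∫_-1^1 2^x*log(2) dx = 3/2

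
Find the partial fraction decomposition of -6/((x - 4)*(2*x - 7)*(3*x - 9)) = 8/(2*x - 7) - 2/(x - 3) - 2/(x - 4)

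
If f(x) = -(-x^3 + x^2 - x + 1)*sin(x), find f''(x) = -x^3*sin(x) + x^2*sin(x) + 6*x^2*cos(x) + 5*x*sin(x) - 4*x*cos(x) - sin(x) + 2*cos(x)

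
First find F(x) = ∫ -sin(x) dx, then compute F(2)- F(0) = -1 + cos(2)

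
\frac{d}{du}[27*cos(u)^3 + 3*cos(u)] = 81*sin(u)^3 - 84*sin(u)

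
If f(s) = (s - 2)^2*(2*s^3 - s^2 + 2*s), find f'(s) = 10*s^4 - 36*s^3 + 42*s^2 - 24*s + 8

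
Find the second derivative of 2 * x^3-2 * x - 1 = 12*x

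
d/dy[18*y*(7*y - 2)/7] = 36*y - 36/7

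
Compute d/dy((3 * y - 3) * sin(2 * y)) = 6*y*cos(2*y) + 3*sin(2*y) - 6*cos(2*y)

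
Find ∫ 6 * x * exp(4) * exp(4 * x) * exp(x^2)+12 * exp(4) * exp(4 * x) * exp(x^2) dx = 3*exp((x + 2)^2) + C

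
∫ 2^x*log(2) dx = 2^x + C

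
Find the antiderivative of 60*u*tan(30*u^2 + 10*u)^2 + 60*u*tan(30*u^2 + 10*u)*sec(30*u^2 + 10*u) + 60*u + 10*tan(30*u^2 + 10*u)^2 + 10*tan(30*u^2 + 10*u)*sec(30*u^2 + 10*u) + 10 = tan(10*u*(3*u + 1)) + sec(10*u*(3*u + 1)) + C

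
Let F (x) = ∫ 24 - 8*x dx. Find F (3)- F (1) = 16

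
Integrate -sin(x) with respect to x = cos(x) + C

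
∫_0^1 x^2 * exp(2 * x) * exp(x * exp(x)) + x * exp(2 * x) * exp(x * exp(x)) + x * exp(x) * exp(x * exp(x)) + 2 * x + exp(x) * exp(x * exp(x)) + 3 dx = 4 + exp(1 + E)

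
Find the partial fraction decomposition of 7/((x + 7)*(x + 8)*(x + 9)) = 7/(2*(x + 9)) - 7/(x + 8) + 7/(2*(x + 7))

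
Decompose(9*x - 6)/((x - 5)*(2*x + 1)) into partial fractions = 21/(11*(2*x + 1)) + 39/(11*(x - 5))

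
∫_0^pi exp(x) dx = -1 + exp(pi)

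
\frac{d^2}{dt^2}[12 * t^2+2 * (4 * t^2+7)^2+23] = 384*t^2 + 248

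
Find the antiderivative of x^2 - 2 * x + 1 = x^3/3 - x^2 + x + C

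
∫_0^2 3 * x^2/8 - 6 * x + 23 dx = 35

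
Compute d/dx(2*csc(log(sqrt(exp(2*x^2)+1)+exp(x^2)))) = -4*x*(sqrt(exp(2*x^2) + 1) + exp(x^2))*exp(x^2)*cos(log(sqrt(exp(2*x^2) + 1) + exp(x^2)))/((sqrt(exp(2*x^2) + 1)*exp(x^2) + exp(2*x^2) + 1)*sin(log(sqrt(exp(2*x^2) + 1) + exp(x^2)))^2)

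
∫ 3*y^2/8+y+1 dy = y^3/8 + y^2/2 + y + C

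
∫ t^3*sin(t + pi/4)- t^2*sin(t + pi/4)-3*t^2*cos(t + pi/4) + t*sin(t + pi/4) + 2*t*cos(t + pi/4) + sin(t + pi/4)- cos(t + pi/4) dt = (-t^3 + t^2 - t - 1)*cos(t + pi/4) + C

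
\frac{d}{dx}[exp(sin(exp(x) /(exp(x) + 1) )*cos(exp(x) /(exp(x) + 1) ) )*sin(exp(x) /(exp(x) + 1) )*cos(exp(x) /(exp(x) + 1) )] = (sin(4*exp(x)/(exp(x) + 1))/4 + cos(2*exp(x)/(exp(x) + 1)))*exp(x)*exp(sin(2*exp(x)/(exp(x) + 1))/2)/(exp(2*x) + 2*exp(x) + 1)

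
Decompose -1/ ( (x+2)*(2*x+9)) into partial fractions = 2/(5*(2*x + 9)) - 1/(5*(x + 2))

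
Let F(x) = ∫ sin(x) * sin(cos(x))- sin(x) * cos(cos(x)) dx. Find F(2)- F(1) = sqrt(2)*(-sin(cos(1) + pi/4) + sin(cos(2) + pi/4))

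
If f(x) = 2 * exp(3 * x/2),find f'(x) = 3*exp(3*x/2)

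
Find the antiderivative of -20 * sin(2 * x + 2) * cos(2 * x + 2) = 5*cos(2*x + 2)^2 + C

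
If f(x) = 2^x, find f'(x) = 2^x*log(2)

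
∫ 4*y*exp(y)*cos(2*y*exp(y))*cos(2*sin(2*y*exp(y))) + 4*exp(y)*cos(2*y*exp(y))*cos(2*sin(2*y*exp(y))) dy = sin(2*sin(2*y*exp(y))) + C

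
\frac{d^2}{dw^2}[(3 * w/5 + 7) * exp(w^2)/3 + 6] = 4*w^3*exp(w^2)/5 + 28*w^2*exp(w^2)/3 + 6*w*exp(w^2)/5 + 14*exp(w^2)/3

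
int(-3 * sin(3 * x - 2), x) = cos(3*x - 2) + C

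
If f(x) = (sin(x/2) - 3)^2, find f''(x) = 3*sin(x/2)/2 + cos(x)/2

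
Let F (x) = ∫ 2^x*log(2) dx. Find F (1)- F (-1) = 3/2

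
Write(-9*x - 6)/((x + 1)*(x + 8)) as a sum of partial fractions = -66/(7*(x + 8)) + 3/(7*(x + 1))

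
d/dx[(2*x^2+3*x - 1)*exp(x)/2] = x^2*exp(x) + 7*x*exp(x)/2 + exp(x)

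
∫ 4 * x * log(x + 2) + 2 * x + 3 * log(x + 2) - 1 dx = (2*x^2 + 3*x - 2)*log(x + 2) + C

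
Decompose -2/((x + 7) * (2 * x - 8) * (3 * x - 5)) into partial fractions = 9/(182*(3*x - 5)) - 1/(286*(x + 7)) - 1/(77*(x - 4))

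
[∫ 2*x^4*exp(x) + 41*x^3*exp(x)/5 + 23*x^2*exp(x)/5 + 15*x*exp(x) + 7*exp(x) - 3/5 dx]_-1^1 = -6/5 + 6*exp(-1)/5 + 66*E/5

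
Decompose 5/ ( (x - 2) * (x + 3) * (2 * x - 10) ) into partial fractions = 1/(16*(x + 3)) - 1/(6*(x - 2)) + 5/(48*(x - 5))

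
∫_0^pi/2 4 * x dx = pi^2/2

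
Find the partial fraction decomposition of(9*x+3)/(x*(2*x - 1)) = 15/(2*x - 1) - 3/x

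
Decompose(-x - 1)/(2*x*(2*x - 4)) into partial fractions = -3/(8*(x - 2)) + 1/(8*x)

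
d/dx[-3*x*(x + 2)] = -6*x - 6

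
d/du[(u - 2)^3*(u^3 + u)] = 6*u^5 - 30*u^4 + 52*u^3 - 42*u^2 + 24*u - 8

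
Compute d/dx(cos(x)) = -sin(x)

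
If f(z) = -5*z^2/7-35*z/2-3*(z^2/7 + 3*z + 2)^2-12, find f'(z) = -12*z^3/49 - 54*z^2/7 - 412*z/7 - 107/2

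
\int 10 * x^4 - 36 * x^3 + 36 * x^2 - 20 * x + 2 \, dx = 2*x^5 - 9*x^4 + 12*x^3 - 10*x^2 + 2*x + C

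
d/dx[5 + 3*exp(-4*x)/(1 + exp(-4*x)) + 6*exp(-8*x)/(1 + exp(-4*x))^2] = (-12*exp(8*x) - 60*exp(4*x))/(exp(12*x) + 3*exp(8*x) + 3*exp(4*x) + 1)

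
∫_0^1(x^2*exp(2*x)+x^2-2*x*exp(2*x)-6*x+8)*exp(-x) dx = E - exp(-1)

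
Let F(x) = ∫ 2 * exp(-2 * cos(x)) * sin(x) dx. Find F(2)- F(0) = -exp(-2) + exp(-2*cos(2))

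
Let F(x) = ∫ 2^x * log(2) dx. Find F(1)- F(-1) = 3/2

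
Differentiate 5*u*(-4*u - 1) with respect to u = -40*u - 5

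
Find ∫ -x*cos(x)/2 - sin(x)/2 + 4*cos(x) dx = (4 - x/2)*sin(x) + C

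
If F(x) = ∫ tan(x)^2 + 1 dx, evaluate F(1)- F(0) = tan(1)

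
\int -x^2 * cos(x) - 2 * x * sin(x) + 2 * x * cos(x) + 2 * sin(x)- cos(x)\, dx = -(x - 1)^2*sin(x) + C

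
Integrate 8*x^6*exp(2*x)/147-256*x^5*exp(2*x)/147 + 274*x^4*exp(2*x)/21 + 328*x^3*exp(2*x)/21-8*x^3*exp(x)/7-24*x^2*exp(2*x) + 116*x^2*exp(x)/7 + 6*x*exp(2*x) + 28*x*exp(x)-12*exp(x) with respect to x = x*(x*(2*x^2 - 35*x + 21)*exp(x) - 84)*(2*x^2 - 35*x + 21)*exp(x)/147 + C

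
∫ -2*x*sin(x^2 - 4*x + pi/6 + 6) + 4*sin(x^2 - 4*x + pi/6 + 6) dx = cos((x - 2)^2 + pi/6 + 2) + C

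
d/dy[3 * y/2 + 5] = 3/2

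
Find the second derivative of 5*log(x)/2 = -5/(2*x^2)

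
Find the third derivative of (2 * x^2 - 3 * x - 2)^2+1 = 96*x - 72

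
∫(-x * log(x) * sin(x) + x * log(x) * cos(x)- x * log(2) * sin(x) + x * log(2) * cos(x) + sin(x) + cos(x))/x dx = sqrt(2)*log(2*x)*sin(x + pi/4) + C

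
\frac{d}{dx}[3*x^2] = 6*x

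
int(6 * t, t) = 3*t^2 + C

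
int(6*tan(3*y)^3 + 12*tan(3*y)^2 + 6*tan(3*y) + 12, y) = (tan(3*y) + 2)^2 + C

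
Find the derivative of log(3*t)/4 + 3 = 1/(4*t)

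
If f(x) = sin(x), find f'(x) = cos(x)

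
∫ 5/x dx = 5*log(3*x) + C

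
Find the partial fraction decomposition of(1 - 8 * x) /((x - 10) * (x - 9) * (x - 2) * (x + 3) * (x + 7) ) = 19/(3264*(x + 7)) - 5/(624*(x + 3)) - 1/(168*(x - 2)) + 71/(1344*(x - 9)) - 79/(1768*(x - 10))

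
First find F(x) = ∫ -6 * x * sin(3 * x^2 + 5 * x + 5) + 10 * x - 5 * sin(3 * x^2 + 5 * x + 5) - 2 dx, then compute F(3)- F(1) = cos(47) - cos(13) + 36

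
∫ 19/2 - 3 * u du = -3*u^2/2 + 19*u/2 + C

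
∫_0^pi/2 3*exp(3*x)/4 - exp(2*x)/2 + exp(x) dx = -exp(pi)/4 - 1 + exp(pi/2) + exp(3*pi/2)/4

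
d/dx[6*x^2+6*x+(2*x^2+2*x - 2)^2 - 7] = 16*x^3 + 24*x^2 + 4*x - 2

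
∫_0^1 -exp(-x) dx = -1 + exp(-1)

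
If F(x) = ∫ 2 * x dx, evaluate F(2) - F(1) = 3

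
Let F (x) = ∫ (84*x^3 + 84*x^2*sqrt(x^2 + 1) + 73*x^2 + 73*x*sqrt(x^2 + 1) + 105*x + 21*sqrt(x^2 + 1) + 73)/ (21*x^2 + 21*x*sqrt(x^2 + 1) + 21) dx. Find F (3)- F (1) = -log(1 + sqrt(2)) + log(3 + sqrt(10)) + 482/21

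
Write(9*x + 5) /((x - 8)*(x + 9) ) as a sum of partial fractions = 76/(17*(x + 9)) + 77/(17*(x - 8))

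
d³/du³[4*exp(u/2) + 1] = exp(u/2)/2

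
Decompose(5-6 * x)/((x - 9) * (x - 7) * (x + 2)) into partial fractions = 17/(99*(x + 2)) + 37/(18*(x - 7)) - 49/(22*(x - 9))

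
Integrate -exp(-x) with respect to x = exp(-x) + C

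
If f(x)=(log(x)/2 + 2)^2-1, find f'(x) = (log(x) + 4)/(2*x)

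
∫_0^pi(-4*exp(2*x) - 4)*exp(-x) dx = -4*exp(pi) + 4*exp(-pi)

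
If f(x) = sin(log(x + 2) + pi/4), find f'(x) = cos(log(x + 2) + pi/4)/(x + 2)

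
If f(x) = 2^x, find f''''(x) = 2^x*log(2)^4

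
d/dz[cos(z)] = -sin(z)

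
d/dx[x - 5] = 1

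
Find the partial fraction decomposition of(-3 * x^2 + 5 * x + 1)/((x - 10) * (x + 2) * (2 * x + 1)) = 1/(7*(2*x + 1)) - 7/(12*(x + 2)) - 83/(84*(x - 10))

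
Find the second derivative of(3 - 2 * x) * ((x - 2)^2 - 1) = 22 - 12*x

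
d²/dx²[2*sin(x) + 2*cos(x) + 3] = -2*sin(x) - 2*cos(x)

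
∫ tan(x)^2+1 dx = tan(x) + C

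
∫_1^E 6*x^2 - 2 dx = -2*E + 2*exp(3)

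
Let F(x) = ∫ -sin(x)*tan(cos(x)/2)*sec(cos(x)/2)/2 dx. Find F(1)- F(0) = -sec(1/2) + sec(cos(1)/2)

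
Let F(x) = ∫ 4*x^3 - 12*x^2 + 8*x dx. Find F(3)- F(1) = 8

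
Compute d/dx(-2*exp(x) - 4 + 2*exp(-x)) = (-2*exp(2*x) - 2)*exp(-x)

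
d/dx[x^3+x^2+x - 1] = 3*x^2 + 2*x + 1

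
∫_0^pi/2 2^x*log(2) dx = -1 + 2^(pi/2)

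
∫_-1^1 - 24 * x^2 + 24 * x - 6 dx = -28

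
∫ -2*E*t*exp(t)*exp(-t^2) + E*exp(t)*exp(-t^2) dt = exp(-t^2 + t + 1) + C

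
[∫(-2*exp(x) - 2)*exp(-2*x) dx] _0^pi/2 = -4 + (exp(-pi/2) + 1)^2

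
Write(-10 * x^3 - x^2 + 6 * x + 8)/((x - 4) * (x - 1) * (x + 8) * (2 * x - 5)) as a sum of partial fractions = 124/(21*(2*x - 5)) - 418/(189*(x + 8)) + 1/(27*(x - 1)) - 52/(9*(x - 4))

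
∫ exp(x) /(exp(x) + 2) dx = log(exp(x) + 2) + C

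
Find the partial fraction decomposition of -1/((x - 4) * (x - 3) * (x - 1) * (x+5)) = 1/(432*(x + 5)) - 1/(36*(x - 1)) + 1/(16*(x - 3)) - 1/(27*(x - 4))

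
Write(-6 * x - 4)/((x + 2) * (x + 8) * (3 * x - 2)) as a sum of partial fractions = -9/(26*(3*x - 2)) + 11/(39*(x + 8)) - 1/(6*(x + 2))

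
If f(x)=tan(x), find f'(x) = cos(x)^(-2)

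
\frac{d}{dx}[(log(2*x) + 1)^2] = (2*log(x) + 2*log(2) + 2)/x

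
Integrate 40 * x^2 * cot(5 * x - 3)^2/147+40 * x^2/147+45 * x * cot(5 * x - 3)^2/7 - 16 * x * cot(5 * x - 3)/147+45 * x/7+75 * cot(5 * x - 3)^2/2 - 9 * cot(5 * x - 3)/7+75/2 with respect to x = (-8*x^2/147 - 9*x/7 - 15/2)*cot(5*x - 3) + C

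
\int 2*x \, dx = x^2 + C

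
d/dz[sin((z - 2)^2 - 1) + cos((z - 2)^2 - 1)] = -2*z*sin(z^2 - 4*z + 3) + 2*z*cos(z^2 - 4*z + 3) + 4*sin(z^2 - 4*z + 3) - 4*cos(z^2 - 4*z + 3)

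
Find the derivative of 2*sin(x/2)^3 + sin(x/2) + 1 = (7/2 - 3*cos(x/2)^2)*cos(x/2)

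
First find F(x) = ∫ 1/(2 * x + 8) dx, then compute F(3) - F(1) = -log(5)/2 + log(7)/2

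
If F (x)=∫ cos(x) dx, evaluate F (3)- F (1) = -sin(1) + sin(3)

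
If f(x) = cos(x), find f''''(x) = cos(x)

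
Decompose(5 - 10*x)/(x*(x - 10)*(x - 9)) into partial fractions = 85/(9*(x - 9)) - 19/(2*(x - 10)) + 1/(18*x)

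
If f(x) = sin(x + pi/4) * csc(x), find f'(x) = -sqrt(2)/(2*sin(x)^2)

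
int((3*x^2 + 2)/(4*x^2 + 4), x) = 3*x/4 + acot(x)/4 + C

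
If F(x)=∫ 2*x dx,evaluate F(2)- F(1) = 3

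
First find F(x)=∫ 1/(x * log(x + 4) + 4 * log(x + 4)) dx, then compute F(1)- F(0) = -log(log(4)) + log(log(5))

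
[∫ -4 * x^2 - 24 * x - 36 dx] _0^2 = -392/3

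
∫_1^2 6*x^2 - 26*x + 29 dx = 4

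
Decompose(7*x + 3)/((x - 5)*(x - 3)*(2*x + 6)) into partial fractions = -3/(16*(x + 3)) - 1/(x - 3) + 19/(16*(x - 5))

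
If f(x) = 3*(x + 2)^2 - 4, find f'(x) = 6*x + 12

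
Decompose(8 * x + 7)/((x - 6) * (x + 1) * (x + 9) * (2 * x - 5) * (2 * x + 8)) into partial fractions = -216/(14651*(2*x - 5)) - 13/(5520*(x + 9)) + 1/(156*(x + 4)) - 1/(2352*(x + 1)) + 11/(2940*(x - 6))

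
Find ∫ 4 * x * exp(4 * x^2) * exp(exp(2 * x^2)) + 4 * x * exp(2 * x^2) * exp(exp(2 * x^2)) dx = exp(2*x^2 + exp(2*x^2)) + C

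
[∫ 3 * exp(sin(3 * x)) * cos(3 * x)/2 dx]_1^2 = -exp(sin(3))/2 + exp(sin(6))/2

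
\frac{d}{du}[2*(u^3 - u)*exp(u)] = 2*u^3*exp(u) + 6*u^2*exp(u) - 2*u*exp(u) - 2*exp(u)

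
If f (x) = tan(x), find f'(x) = cos(x)^(-2)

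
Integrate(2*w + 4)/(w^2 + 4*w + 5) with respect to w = log((w + 2)^2 + 1) + C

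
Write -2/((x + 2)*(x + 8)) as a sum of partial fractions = 1/(3*(x + 8)) - 1/(3*(x + 2))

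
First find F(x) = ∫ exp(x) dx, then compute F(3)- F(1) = -E + exp(3)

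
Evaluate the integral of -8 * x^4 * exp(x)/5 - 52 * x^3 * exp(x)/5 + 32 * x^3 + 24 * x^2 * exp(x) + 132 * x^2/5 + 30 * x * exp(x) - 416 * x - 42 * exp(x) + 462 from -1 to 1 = -58*E/5 - 402*exp(-1)/5 + 4708/5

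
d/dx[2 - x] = -1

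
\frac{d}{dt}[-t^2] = -2*t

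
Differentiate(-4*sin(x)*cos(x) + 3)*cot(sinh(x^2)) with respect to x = 4*x*sin(2*x)*cosh(x^2)/sin(sinh(x^2))^2 - 6*x*cosh(x^2)/sin(sinh(x^2))^2 - 4*cos(2*x)/tan(sinh(x^2))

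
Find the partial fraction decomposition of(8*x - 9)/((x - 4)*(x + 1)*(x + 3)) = -33/(14*(x + 3)) + 17/(10*(x + 1)) + 23/(35*(x - 4))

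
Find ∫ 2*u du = u^2 + C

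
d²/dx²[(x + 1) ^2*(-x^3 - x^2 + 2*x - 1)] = -20*x^3 - 36*x^2 - 6*x + 4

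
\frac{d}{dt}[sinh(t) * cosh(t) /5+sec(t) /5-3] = sin(t)/(5*cos(t)^2) + cosh(2*t)/5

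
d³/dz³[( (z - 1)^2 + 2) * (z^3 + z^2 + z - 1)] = 60*z^2 - 24*z + 12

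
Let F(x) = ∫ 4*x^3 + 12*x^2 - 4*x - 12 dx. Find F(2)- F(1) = 25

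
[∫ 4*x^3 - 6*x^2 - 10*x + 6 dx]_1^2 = -8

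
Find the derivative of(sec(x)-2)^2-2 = 2*(-2 + 1/cos(x))*sin(x)/cos(x)^2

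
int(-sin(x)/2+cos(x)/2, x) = sqrt(2)*sin(x + pi/4)/2 + C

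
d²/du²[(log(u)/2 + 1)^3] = (-3*log(u)^2 - 6*log(u))/(8*u^2)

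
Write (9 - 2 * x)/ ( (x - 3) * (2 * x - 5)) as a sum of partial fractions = -8/(2*x - 5) + 3/(x - 3)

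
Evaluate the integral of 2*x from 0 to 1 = 1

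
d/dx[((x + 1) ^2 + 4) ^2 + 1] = 4*x^3 + 12*x^2 + 28*x + 20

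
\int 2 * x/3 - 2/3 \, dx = x^2/3 - 2*x/3 + C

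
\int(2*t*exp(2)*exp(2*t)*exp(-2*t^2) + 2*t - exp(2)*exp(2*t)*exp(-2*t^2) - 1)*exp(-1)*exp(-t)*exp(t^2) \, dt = -2*sinh(-t^2 + t + 1) + C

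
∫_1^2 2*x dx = 3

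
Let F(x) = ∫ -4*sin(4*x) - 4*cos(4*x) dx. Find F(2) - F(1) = -sin(8) + sin(4) + cos(8) - cos(4)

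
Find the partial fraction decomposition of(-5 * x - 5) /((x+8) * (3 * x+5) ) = 10/(19*(3*x + 5)) - 35/(19*(x + 8))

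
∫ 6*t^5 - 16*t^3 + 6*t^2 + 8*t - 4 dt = t^6 - 4*t^4 + 2*t^3 + 4*t^2 - 4*t + C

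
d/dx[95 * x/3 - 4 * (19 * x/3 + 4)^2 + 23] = -2888*x/9 - 171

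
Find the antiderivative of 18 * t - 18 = 9*t^2 - 18*t + C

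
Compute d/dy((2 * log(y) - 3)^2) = (8*log(y) - 12)/y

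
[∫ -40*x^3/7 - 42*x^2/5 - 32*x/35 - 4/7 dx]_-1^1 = -236/35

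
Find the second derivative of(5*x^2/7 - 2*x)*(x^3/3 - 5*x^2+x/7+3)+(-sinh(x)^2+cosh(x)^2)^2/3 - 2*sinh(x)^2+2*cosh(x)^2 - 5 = 100*x^3/21 - 356*x^2/7 + 2970*x/49 + 26/7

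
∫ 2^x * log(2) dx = 2^x + C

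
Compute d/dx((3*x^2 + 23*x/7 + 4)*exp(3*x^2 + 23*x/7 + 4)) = 18*x^3*exp(3*x^2 + 23*x/7 + 4) + 207*x^2*exp(3*x^2 + 23*x/7 + 4)/7 + 1999*x*exp(3*x^2 + 23*x/7 + 4)/49 + 115*exp(3*x^2 + 23*x/7 + 4)/7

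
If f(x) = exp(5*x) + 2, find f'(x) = 5*exp(5*x)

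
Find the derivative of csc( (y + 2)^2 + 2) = -4*(y + 2)*cos(y^2 + 4*y + 6)/(1 - cos(2*y^2 + 8*y + 12))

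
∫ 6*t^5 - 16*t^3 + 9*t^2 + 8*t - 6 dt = t^6 - 4*t^4 + 3*t^3 + 4*t^2 - 6*t + C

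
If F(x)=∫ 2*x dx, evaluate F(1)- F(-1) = 0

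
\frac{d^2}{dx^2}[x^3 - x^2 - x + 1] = 6*x - 2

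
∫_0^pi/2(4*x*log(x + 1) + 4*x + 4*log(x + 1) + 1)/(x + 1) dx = (1 + 2*pi)*log(1 + pi/2)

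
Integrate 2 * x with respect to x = x^2 + C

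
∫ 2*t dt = t^2 + C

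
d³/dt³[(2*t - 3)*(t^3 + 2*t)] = 48*t - 18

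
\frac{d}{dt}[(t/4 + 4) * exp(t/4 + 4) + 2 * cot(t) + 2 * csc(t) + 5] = t*exp(t/4 + 4)/16 + 5*exp(t/4 + 4)/4 - 2*cot(t)^2 - 2*cot(t)*csc(t) - 2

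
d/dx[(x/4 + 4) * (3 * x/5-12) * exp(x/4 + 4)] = 3*x^2*exp(x/4 + 4)/80 + 3*x*exp(x/4 + 4)/20 - 63*exp(x/4 + 4)/5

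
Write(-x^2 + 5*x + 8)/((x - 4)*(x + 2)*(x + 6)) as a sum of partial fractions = -29/(20*(x + 6)) + 1/(4*(x + 2)) + 1/(5*(x - 4))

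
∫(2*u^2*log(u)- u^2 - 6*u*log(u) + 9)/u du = (u - 3)^2*(log(u) - 1) + C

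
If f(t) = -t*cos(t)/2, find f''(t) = t*cos(t)/2 + sin(t)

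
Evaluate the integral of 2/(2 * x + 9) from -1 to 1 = -log(7) + log(11)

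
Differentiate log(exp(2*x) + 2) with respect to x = 2*exp(2*x)/(exp(2*x) + 2)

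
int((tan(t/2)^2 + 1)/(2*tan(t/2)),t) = log(tan(t/2)) + C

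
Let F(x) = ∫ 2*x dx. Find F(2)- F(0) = 4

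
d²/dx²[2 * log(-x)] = -2/x^2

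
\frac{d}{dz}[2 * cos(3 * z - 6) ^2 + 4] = -6*sin(6*z - 12)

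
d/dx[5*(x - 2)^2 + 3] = 10*x - 20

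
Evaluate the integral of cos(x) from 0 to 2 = sin(2)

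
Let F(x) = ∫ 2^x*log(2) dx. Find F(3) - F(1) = 6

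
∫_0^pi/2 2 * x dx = pi^2/4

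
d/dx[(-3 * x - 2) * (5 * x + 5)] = -30*x - 25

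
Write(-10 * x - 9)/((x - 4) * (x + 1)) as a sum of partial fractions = -1/(5*(x + 1)) - 49/(5*(x - 4))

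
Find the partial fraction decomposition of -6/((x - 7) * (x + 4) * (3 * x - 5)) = 27/(136*(3*x - 5)) - 6/(187*(x + 4)) - 3/(88*(x - 7))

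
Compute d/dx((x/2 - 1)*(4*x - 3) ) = 4*x - 11/2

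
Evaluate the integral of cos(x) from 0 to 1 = sin(1)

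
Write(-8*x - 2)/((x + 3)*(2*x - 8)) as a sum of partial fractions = -11/(7*(x + 3)) - 17/(7*(x - 4))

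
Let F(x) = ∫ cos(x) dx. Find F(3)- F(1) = -sin(1) + sin(3)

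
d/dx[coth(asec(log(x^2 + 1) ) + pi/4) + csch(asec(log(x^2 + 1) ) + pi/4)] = -4*x*(cosh(asec(log(x^2 + 1)) + pi/4) + 1)/(sqrt(1 - 1/log(x^2 + 1)^2)*(x^2*cosh(2*asec(log(x^2 + 1)) + pi/2) - x^2 + cosh(2*asec(log(x^2 + 1)) + pi/2) - 1)*log(x^2 + 1)^2)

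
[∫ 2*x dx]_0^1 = 1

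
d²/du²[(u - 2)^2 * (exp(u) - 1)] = u^2*exp(u) - 2*exp(u) - 2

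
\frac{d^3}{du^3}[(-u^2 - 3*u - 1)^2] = 24*u + 36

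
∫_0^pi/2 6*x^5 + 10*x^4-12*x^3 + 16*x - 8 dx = -4 + (-pi^3/8 - pi^2/4 - 2 + pi)^2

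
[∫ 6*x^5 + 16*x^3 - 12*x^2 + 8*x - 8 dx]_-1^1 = -24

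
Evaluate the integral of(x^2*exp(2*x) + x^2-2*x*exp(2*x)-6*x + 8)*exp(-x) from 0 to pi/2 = (-2 + pi/2)^2*(-exp(-pi/2) + exp(pi/2))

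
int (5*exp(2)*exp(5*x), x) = exp(5*x + 2) + C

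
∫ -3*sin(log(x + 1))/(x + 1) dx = 3*cos(log(x + 1)) + C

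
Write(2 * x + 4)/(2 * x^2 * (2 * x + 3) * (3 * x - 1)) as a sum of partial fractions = 63/(11*(3*x - 1)) - 4/(99*(2*x + 3)) - 17/(9*x) - 2/(3*x^2)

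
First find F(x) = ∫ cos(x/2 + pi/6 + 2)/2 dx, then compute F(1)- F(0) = -sin(pi/6 + 2) + sin(pi/6 + 5/2)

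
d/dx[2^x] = 2^x*log(2)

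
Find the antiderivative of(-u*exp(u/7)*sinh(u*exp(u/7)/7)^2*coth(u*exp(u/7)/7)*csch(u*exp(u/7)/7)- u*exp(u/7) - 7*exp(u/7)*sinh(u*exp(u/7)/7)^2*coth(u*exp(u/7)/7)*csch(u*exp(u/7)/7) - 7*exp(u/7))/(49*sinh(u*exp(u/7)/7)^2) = coth(u*exp(u/7)/7) + csch(u*exp(u/7)/7) + C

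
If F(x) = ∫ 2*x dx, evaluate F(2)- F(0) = 4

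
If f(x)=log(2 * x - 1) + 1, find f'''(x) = 16/(8*x^3 - 12*x^2 + 6*x - 1)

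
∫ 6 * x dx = 3*x^2 + C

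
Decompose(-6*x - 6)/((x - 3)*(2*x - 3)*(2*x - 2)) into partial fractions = 10/(2*x - 3) - 3/(x - 1) - 2/(x - 3)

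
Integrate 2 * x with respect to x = x^2 + C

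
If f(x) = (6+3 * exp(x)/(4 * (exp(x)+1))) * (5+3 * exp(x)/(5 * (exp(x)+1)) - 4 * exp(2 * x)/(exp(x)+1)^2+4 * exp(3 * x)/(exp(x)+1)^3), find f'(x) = (705*exp(4*x) - 183*exp(3*x) - 501*exp(2*x) + 147*exp(x))/(20*exp(5*x) + 100*exp(4*x) + 200*exp(3*x) + 200*exp(2*x) + 100*exp(x) + 20)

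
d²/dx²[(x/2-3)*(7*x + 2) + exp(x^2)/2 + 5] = 2*x^2*exp(x^2) + exp(x^2) + 7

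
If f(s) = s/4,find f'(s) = 1/4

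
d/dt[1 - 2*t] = -2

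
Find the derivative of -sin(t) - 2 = -cos(t)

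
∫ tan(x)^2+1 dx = tan(x) + C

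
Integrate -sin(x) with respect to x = cos(x) + C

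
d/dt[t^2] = 2*t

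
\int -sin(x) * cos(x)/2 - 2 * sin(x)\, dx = (cos(x) + 4)^2/4 + C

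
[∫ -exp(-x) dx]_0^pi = -1 + exp(-pi)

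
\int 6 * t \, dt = 3*t^2 + C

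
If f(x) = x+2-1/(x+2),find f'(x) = (x^2 + 4*x + 5)/(x^2 + 4*x + 4)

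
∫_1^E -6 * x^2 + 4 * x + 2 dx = (-1 + E)^2*(-2*E - 2)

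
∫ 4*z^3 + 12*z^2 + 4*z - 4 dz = z^4 + 4*z^3 + 2*z^2 - 4*z + C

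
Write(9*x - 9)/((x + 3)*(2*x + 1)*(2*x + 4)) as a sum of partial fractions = -9/(5*(2*x + 1)) - 18/(5*(x + 3)) + 9/(2*(x + 2))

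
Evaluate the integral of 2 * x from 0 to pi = pi^2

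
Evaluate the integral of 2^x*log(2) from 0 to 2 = 3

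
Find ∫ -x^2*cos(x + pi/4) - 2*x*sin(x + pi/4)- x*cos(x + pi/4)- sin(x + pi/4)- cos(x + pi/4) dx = (-x^2 - x - 1)*sin(x + pi/4) + C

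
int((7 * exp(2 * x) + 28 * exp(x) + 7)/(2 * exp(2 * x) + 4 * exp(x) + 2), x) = ((7*x - 66)*(exp(x) + 1) + 14*exp(x))/(2*(exp(x) + 1)) + C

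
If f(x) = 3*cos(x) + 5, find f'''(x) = 3*sin(x)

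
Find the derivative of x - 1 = 1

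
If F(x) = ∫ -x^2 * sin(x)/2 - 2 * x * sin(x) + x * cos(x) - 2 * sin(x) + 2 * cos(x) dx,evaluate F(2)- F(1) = 8*cos(2) - 9*cos(1)/2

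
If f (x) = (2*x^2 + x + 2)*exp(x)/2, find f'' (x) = x^2*exp(x) + 9*x*exp(x)/2 + 4*exp(x)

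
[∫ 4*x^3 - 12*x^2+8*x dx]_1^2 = -1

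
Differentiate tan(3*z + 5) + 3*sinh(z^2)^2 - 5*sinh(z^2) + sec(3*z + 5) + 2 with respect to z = 6*z*sinh(2*z^2) - 10*z*cosh(z^2) + 3*tan(3*z + 5)^2 + 3*tan(3*z + 5)*sec(3*z + 5) + 3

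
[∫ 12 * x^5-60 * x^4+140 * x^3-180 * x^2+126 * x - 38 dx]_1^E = -(1 + (-1 + E)^2)^2 - (-1 + E)^2 - 1 + 2*(1 + (-1 + E)^2)^3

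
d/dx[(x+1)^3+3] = 3*x^2 + 6*x + 3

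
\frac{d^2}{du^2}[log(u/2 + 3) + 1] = -1/(u^2 + 12*u + 36)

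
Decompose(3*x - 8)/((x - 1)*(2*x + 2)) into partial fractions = 11/(4*(x + 1)) - 5/(4*(x - 1))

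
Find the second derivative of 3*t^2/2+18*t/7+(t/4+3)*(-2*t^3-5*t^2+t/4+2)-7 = -6*t^2 - 87*t/2 - 215/8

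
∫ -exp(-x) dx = exp(-x) + C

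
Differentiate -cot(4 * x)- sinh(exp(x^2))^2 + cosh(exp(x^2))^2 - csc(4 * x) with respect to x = 4*cot(4*x)^2 + 4*cot(4*x)*csc(4*x) + 4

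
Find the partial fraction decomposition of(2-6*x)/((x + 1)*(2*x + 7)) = -46/(5*(2*x + 7)) + 8/(5*(x + 1))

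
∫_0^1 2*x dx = 1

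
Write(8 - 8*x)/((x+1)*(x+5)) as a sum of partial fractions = -12/(x + 5) + 4/(x + 1)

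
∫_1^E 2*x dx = -1 + exp(2)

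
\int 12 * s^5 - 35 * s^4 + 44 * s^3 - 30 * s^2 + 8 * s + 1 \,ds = 2*s^6 - 7*s^5 + 11*s^4 - 10*s^3 + 4*s^2 + s + C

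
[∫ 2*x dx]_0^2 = 4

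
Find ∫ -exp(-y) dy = exp(-y) + C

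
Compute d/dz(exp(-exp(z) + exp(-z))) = (-exp(2*z) - 1)*exp(-z - exp(z) + exp(-z))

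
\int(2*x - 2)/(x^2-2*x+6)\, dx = log((x - 1)^2 + 5) + C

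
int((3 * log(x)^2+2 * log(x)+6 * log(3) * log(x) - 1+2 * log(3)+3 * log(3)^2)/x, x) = (log(3*x)^2 + log(3*x) - 1)*log(3*x) + C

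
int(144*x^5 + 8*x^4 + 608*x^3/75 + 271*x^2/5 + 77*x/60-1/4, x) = 24*x^6 + 8*x^5/5 + 152*x^4/75 + 271*x^3/15 + 77*x^2/120 - x/4 + C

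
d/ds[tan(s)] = cos(s)^(-2)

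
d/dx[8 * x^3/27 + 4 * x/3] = 8*x^2/9 + 4/3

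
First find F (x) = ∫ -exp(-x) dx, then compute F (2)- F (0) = -1 + exp(-2)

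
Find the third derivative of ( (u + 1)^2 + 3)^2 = 24*u + 24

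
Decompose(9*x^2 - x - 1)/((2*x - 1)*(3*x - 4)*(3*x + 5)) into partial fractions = 77/(117*(3*x + 5)) + 41/(45*(3*x - 4)) - 3/(65*(2*x - 1))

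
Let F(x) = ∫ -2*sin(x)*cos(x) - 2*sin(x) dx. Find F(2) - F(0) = -4 + (cos(2) + 1)^2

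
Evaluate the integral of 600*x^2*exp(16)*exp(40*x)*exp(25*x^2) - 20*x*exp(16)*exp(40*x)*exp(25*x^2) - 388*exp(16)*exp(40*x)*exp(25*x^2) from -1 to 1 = 22*E + 2*exp(81)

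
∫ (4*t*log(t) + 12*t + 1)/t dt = (4*t + 1)*(log(t) + 2) + C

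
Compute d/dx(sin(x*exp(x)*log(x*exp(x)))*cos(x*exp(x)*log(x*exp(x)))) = (x^2 + x*log(x) + 2*x + log(x) + 1)*exp(x)*cos(2*x*(x + log(x))*exp(x))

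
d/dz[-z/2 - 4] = -1/2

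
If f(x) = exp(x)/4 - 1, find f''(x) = exp(x)/4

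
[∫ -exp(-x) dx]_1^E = -exp(-1) + exp(-E)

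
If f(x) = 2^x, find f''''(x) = 2^x*log(2)^4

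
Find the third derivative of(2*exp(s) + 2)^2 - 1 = 32*exp(2*s) + 8*exp(s)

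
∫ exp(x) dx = exp(x) + C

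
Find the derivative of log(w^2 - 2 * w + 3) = (2*w - 2)/(w^2 - 2*w + 3)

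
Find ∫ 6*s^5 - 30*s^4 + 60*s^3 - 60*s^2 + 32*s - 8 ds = s^6 - 6*s^5 + 15*s^4 - 20*s^3 + 16*s^2 - 8*s + C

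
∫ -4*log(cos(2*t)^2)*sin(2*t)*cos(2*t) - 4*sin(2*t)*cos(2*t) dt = 2*log(cos(2*t))*cos(2*t)^2 + C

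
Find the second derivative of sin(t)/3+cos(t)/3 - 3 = -sin(t)/3 - cos(t)/3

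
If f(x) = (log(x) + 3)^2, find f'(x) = (2*log(x) + 6)/x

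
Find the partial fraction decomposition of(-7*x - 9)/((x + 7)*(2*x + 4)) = -4/(x + 7) + 1/(2*(x + 2))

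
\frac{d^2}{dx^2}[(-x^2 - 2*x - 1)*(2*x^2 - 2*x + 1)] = -24*x^2 - 12*x + 2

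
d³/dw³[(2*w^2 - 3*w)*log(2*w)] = (4*w + 3)/w^2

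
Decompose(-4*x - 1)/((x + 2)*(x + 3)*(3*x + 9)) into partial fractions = -7/(3*(x + 3)) - 11/(3*(x + 3)^2) + 7/(3*(x + 2))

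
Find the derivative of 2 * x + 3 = 2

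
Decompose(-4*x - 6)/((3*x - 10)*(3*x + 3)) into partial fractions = -58/(39*(3*x - 10)) + 2/(39*(x + 1))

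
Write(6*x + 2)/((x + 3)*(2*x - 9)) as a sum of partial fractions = 58/(15*(2*x - 9)) + 16/(15*(x + 3))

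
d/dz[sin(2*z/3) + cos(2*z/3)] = 2*sqrt(2)*cos(2*z/3 + pi/4)/3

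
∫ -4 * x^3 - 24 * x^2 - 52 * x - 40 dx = -x^4 - 8*x^3 - 26*x^2 - 40*x + C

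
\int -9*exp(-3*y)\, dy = 3*exp(-3*y) + C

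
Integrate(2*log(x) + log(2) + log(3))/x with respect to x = log(2*x)*log(3*x) + C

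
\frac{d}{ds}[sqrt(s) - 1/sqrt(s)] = (s + 1)/(2*s^(3/2))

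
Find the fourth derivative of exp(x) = exp(x)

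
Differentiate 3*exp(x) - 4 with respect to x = 3*exp(x)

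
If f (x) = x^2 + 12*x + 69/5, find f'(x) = 2*x + 12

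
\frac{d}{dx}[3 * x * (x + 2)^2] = 9*x^2 + 24*x + 12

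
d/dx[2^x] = 2^x*log(2)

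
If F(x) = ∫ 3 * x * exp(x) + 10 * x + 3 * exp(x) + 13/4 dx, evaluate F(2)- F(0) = 53/2 + 6*exp(2)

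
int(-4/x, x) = -4*log(x) + C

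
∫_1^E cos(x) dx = -sin(1) + sin(E)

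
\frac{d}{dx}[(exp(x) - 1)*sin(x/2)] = exp(x)*sin(x/2) + exp(x)*cos(x/2)/2 - cos(x/2)/2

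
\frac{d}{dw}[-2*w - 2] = -2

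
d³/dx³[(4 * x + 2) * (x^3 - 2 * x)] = 96*x + 12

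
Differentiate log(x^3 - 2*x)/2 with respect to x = (3*x^2 - 2)/(2*x^3 - 4*x)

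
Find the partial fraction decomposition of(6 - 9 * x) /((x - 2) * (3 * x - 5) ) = 27/(3*x - 5) - 12/(x - 2)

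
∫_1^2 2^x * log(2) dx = 2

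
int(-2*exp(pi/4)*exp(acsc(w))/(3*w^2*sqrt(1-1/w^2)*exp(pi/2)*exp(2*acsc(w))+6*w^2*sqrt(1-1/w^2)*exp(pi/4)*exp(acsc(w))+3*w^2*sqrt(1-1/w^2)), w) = 2*exp(acsc(w) + pi/4)/(3*(exp(acsc(w) + pi/4) + 1)) + C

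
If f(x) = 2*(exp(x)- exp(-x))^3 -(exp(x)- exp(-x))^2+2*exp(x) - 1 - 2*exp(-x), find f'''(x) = (54*exp(6*x) - 8*exp(5*x) - 4*exp(4*x) - 4*exp(2*x) + 8*exp(x) + 54)*exp(-3*x)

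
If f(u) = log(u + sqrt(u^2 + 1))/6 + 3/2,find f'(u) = (u + sqrt(u^2 + 1))/(6*u^2 + 6*u*sqrt(u^2 + 1) + 6)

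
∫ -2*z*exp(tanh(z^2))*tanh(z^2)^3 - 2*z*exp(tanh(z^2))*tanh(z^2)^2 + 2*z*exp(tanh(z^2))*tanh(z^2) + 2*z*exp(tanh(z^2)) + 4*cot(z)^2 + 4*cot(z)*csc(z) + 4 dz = exp(tanh(z^2))*tanh(z^2) - 4*cot(z) - 4*csc(z) + C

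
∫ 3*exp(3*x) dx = exp(3*x) + C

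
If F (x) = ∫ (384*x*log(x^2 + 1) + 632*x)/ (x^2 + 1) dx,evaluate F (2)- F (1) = -6*(4*log(2) + 7)^2 - 20*log(5) + 20*log(2) + 6*(4*log(5) + 7)^2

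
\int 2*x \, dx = x^2 + C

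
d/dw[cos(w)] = -sin(w)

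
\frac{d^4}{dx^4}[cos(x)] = cos(x)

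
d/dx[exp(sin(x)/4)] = exp(sin(x)/4)*cos(x)/4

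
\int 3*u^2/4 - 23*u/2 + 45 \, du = u^3/4 - 23*u^2/4 + 45*u + C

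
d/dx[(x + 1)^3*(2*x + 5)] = 8*x^3 + 33*x^2 + 42*x + 17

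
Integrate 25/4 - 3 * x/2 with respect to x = -3*x^2/4 + 25*x/4 + C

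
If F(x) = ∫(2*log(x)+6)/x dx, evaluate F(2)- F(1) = -9 + (log(2) + 3)^2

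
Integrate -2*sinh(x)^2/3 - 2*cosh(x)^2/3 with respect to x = -sinh(2*x)/3 + C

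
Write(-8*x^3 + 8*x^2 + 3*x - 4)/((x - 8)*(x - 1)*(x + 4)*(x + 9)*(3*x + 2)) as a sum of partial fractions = -3/(16250*(3*x + 2)) + 6449/(21250*(x + 9)) - 26/(125*(x + 4)) + 1/(1750*(x - 1)) - 297/(3094*(x - 8))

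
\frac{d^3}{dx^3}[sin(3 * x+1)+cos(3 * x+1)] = -27*sqrt(2)*cos(3*x + pi/4 + 1)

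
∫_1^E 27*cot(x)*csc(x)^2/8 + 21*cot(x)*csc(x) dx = -21/sin(E) - 27/(16*sin(E)^2) + 27/(16*sin(1)^2) + 21/sin(1)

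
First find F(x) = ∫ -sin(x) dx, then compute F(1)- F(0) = -1 + cos(1)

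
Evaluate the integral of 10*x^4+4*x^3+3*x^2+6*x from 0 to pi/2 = 1 + (-1 + pi/2 + pi^2/2)*(1 + pi/2 + pi^3/8)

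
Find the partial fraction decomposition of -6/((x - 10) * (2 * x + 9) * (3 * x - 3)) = -8/(319*(2*x + 9)) + 2/(99*(x - 1)) - 2/(261*(x - 10))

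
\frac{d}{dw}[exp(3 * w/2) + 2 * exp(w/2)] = 3*exp(3*w/2)/2 + exp(w/2)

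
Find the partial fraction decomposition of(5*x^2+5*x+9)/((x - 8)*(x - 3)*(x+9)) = 123/(68*(x + 9)) - 23/(20*(x - 3)) + 369/(85*(x - 8))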